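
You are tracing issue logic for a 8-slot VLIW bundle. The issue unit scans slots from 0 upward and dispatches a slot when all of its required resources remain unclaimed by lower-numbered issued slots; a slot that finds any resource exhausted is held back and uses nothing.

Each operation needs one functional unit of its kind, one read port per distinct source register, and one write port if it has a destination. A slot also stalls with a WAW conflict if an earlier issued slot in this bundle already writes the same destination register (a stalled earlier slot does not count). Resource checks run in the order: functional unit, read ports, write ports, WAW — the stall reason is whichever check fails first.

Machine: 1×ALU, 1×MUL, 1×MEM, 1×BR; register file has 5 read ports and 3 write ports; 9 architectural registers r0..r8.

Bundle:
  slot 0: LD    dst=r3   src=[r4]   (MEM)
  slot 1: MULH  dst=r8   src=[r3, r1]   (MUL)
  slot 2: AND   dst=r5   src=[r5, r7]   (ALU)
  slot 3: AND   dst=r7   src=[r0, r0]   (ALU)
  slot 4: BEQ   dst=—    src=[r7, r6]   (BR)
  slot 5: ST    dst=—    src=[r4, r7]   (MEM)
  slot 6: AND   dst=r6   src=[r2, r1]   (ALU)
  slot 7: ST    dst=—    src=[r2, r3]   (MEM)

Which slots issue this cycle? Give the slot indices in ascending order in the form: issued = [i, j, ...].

slot 0 (MEM): ISSUE — free A1,Mu1,Ld0,B1 rp4 wp2
slot 1 (MUL): ISSUE — free A1,Mu0,Ld0,B1 rp2 wp1
slot 2 (ALU): ISSUE — free A0,Mu0,Ld0,B1 rp0 wp0
slot 3 (ALU): stall FU — free A0,Mu0,Ld0,B1 rp0 wp0
slot 4 (BR): stall RD_PORT — free A0,Mu0,Ld0,B1 rp0 wp0
slot 5 (MEM): stall FU — free A0,Mu0,Ld0,B1 rp0 wp0
slot 6 (ALU): stall FU — free A0,Mu0,Ld0,B1 rp0 wp0
slot 7 (MEM): stall FU — free A0,Mu0,Ld0,B1 rp0 wp0

issued = [0, 1, 2]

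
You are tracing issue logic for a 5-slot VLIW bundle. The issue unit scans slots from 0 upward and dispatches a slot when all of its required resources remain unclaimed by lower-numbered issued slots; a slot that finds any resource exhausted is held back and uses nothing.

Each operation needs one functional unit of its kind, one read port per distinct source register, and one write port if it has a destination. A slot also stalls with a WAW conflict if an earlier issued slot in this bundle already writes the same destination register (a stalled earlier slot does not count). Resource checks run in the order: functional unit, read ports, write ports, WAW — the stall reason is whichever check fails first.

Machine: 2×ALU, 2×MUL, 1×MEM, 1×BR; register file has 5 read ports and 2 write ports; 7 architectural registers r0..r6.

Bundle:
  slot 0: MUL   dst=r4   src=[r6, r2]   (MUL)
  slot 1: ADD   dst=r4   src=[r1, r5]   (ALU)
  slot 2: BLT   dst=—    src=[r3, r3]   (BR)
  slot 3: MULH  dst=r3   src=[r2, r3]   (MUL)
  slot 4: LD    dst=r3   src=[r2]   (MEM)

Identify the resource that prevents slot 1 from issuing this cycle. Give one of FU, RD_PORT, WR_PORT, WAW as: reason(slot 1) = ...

reason(slot 1) = WAW

  0. MUL→r4 ⇒ go  {2A/1Mu/1Ld/1B | 3r 1w}
  1. ALU→r4 ⇒ no(WAW)  {2A/1Mu/1Ld/1B | 3r 1w}
  2. BR ⇒ go  {2A/1Mu/1Ld/0B | 2r 1w}
  3. MUL→r3 ⇒ go  {2A/0Mu/1Ld/0B | 0r 0w}
  4. MEM→r3 ⇒ no(RD_PORT)  {2A/0Mu/1Ld/0B | 0r 0w}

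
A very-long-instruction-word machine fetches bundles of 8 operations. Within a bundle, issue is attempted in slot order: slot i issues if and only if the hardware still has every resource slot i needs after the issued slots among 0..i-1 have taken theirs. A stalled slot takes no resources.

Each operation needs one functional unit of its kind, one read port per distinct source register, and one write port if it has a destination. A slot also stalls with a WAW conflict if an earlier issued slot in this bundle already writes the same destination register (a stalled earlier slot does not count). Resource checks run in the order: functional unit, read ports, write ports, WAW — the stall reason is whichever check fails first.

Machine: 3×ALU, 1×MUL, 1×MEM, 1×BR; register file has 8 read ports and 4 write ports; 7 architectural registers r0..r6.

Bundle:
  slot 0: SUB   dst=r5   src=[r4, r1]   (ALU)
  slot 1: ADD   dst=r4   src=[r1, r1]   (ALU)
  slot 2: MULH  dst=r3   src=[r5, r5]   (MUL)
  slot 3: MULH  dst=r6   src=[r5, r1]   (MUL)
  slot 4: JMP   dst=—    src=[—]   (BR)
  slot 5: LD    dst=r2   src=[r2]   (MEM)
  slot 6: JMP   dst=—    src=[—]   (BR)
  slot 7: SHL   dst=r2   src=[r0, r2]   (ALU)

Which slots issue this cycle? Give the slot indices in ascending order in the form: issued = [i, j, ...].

issued = [0, 1, 2, 4, 5]

slot 0 (ALU): ISSUE — free A2,Mu1,Ld1,B1 rp6 wp3
slot 1 (ALU): ISSUE — free A1,Mu1,Ld1,B1 rp5 wp2
slot 2 (MUL): ISSUE — free A1,Mu0,Ld1,B1 rp4 wp1
slot 3 (MUL): stall FU — free A1,Mu0,Ld1,B1 rp4 wp1
slot 4 (BR): ISSUE — free A1,Mu0,Ld1,B0 rp4 wp1
slot 5 (MEM): ISSUE — free A1,Mu0,Ld0,B0 rp3 wp0
slot 6 (BR): stall FU — free A1,Mu0,Ld0,B0 rp3 wp0
slot 7 (ALU): stall WR_PORT — free A1,Mu0,Ld0,B0 rp3 wp0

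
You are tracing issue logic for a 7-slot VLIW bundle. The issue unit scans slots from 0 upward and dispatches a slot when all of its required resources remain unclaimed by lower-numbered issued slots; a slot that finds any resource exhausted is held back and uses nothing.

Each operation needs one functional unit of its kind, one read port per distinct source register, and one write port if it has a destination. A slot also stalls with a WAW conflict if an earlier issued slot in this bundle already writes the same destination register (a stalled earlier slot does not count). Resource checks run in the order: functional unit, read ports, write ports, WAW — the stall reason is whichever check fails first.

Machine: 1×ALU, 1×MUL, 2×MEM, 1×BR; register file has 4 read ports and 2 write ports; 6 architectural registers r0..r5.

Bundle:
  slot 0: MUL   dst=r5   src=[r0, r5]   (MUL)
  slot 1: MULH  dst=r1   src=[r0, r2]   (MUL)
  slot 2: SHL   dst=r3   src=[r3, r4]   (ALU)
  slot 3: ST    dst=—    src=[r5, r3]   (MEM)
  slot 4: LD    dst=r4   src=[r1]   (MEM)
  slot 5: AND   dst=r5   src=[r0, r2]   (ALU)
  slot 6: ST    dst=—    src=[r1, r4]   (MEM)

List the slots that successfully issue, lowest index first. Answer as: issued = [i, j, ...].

issued = [0, 2]

  0. MUL→r5 ⇒ go  {1A/0Mu/2Ld/1B | 2r 1w}
  1. MUL→r1 ⇒ no(FU)  {1A/0Mu/2Ld/1B | 2r 1w}
  2. ALU→r3 ⇒ go  {0A/0Mu/2Ld/1B | 0r 0w}
  3. MEM ⇒ no(RD_PORT)  {0A/0Mu/2Ld/1B | 0r 0w}
  4. MEM→r4 ⇒ no(RD_PORT)  {0A/0Mu/2Ld/1B | 0r 0w}
  5. ALU→r5 ⇒ no(FU)  {0A/0Mu/2Ld/1B | 0r 0w}
  6. MEM ⇒ no(RD_PORT)  {0A/0Mu/2Ld/1B | 0r 0w}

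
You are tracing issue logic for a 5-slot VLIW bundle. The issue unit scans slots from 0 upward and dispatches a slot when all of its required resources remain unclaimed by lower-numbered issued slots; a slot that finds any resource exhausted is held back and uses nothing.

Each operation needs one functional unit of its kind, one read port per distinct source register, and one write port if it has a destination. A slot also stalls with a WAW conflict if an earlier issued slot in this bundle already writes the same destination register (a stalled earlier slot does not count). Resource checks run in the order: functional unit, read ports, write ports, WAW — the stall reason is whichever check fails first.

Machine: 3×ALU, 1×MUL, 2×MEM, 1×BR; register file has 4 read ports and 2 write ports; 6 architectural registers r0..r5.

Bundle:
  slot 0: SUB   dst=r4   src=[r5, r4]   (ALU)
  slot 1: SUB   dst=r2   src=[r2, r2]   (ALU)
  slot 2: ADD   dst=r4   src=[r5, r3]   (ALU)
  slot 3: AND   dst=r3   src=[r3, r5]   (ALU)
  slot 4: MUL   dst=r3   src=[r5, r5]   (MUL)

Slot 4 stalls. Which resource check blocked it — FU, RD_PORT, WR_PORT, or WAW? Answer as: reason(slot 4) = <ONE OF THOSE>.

[0] ALU needs rd=2 wr=1: ok; after: ALU=2 MUL=1 MEM=2 BR=1, R=2, W=1
[1] ALU needs rd=1 wr=1: ok; after: ALU=1 MUL=1 MEM=2 BR=1, R=1, W=0
[2] ALU needs rd=2 wr=1: RD_PORT; after: ALU=1 MUL=1 MEM=2 BR=1, R=1, W=0
[3] ALU needs rd=2 wr=1: RD_PORT; after: ALU=1 MUL=1 MEM=2 BR=1, R=1, W=0
[4] MUL needs rd=1 wr=1: WR_PORT; after: ALU=1 MUL=1 MEM=2 BR=1, R=1, W=0

reason(slot 4) = WR_PORT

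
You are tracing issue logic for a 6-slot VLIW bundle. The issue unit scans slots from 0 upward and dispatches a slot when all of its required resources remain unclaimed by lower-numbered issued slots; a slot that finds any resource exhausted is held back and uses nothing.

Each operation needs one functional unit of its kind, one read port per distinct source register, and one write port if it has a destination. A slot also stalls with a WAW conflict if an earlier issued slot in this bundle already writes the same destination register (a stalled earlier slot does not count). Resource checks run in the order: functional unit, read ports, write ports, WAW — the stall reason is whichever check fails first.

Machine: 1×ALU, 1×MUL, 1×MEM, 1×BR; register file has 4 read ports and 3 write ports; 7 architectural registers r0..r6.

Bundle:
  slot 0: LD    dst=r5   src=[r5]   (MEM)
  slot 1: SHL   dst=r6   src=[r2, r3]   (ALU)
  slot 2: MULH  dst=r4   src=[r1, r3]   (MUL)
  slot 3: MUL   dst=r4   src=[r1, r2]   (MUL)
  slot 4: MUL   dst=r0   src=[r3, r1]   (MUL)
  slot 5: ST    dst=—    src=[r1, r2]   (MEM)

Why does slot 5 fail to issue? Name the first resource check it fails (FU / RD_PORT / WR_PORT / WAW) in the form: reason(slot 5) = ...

reason(slot 5) = FU

slot 0 (MEM): ISSUE — free A1,Mu1,Ld0,B1 rp3 wp2
slot 1 (ALU): ISSUE — free A0,Mu1,Ld0,B1 rp1 wp1
slot 2 (MUL): stall RD_PORT — free A0,Mu1,Ld0,B1 rp1 wp1
slot 3 (MUL): stall RD_PORT — free A0,Mu1,Ld0,B1 rp1 wp1
slot 4 (MUL): stall RD_PORT — free A0,Mu1,Ld0,B1 rp1 wp1
slot 5 (MEM): stall FU — free A0,Mu1,Ld0,B1 rp1 wp1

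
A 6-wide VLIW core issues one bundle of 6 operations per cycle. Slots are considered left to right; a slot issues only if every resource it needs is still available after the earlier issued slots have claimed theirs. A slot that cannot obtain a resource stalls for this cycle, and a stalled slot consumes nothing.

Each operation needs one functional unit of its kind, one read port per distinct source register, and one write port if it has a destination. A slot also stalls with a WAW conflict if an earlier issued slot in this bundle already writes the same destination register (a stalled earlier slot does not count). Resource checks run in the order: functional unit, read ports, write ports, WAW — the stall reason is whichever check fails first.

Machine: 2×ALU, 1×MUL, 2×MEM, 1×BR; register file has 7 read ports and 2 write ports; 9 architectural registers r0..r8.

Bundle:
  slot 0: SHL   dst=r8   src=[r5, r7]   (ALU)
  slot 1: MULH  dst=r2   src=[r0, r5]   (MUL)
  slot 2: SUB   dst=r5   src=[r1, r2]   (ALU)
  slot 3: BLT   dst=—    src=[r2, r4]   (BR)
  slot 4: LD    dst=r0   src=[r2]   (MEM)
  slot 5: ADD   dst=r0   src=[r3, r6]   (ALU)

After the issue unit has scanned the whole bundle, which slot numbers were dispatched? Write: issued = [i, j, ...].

[0] ALU needs rd=2 wr=1: ok; after: ALU=1 MUL=1 MEM=2 BR=1, R=5, W=1
[1] MUL needs rd=2 wr=1: ok; after: ALU=1 MUL=0 MEM=2 BR=1, R=3, W=0
[2] ALU needs rd=2 wr=1: WR_PORT; after: ALU=1 MUL=0 MEM=2 BR=1, R=3, W=0
[3] BR needs rd=2 wr=0: ok; after: ALU=1 MUL=0 MEM=2 BR=0, R=1, W=0
[4] MEM needs rd=1 wr=1: WR_PORT; after: ALU=1 MUL=0 MEM=2 BR=0, R=1, W=0
[5] ALU needs rd=2 wr=1: RD_PORT; after: ALU=1 MUL=0 MEM=2 BR=0, R=1, W=0

issued = [0, 1, 3]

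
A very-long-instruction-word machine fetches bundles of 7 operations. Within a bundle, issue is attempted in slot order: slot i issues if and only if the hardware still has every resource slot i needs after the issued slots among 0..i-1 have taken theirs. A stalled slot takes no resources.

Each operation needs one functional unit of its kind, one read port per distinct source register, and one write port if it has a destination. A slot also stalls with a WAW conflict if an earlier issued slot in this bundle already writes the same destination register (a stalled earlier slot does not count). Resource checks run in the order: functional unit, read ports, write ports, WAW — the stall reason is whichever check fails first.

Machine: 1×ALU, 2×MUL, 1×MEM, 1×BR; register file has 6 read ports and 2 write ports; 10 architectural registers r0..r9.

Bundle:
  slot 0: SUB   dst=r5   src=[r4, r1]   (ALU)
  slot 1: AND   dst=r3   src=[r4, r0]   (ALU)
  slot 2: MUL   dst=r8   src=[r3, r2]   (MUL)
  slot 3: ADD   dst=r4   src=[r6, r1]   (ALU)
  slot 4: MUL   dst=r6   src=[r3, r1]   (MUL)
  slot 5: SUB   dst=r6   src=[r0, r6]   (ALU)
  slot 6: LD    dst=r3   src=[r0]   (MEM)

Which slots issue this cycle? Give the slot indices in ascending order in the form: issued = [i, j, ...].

issued = [0, 2]

  0. ALU→r5 ⇒ go  {0A/2Mu/1Ld/1B | 4r 1w}
  1. ALU→r3 ⇒ no(FU)  {0A/2Mu/1Ld/1B | 4r 1w}
  2. MUL→r8 ⇒ go  {0A/1Mu/1Ld/1B | 2r 0w}
  3. ALU→r4 ⇒ no(FU)  {0A/1Mu/1Ld/1B | 2r 0w}
  4. MUL→r6 ⇒ no(WR_PORT)  {0A/1Mu/1Ld/1B | 2r 0w}
  5. ALU→r6 ⇒ no(FU)  {0A/1Mu/1Ld/1B | 2r 0w}
  6. MEM→r3 ⇒ no(WR_PORT)  {0A/1Mu/1Ld/1B | 2r 0w}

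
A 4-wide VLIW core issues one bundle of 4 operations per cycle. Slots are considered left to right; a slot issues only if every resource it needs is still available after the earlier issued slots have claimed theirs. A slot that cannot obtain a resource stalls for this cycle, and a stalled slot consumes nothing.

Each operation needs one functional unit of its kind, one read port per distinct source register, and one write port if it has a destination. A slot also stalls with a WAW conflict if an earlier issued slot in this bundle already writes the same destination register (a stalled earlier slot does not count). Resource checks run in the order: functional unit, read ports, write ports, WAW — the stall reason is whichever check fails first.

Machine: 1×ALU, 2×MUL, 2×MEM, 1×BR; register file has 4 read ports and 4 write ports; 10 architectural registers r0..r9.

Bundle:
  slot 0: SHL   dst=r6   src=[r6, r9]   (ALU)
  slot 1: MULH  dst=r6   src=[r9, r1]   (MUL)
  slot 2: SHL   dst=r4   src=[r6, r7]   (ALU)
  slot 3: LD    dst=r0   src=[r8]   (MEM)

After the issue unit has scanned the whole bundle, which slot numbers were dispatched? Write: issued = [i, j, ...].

issued = [0, 3]

[0] ALU needs rd=2 wr=1: ok; after: ALU=0 MUL=2 MEM=2 BR=1, R=2, W=3
[1] MUL needs rd=2 wr=1: WAW; after: ALU=0 MUL=2 MEM=2 BR=1, R=2, W=3
[2] ALU needs rd=2 wr=1: FU; after: ALU=0 MUL=2 MEM=2 BR=1, R=2, W=3
[3] MEM needs rd=1 wr=1: ok; after: ALU=0 MUL=2 MEM=1 BR=1, R=1, W=2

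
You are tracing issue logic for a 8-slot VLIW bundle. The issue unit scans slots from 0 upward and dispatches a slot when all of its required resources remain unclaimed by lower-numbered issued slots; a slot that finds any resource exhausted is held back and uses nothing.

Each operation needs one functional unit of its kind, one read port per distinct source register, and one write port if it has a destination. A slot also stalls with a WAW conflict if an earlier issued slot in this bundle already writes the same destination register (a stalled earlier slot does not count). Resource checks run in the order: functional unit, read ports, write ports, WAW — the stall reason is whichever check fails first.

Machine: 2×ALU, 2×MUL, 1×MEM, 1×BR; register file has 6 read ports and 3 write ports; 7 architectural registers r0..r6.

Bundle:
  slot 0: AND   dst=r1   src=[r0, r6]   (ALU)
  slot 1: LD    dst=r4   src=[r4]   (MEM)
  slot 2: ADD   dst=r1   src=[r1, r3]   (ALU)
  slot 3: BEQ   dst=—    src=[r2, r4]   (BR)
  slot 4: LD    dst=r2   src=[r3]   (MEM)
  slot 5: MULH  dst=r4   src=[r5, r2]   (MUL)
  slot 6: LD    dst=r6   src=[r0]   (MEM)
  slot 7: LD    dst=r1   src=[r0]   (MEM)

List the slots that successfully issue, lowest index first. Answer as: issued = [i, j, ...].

#0 ALU src=r0,r6 dispatched  <A:1 Mu:2 Ld:1 B:1 rd:4 wr:2>
#1 MEM src=r4 dispatched  <A:1 Mu:2 Ld:0 B:1 rd:3 wr:1>
#2 ALU src=r1,r3 held:WAW  <A:1 Mu:2 Ld:0 B:1 rd:3 wr:1>
#3 BR src=r2,r4 dispatched  <A:1 Mu:2 Ld:0 B:0 rd:1 wr:1>
#4 MEM src=r3 held:FU  <A:1 Mu:2 Ld:0 B:0 rd:1 wr:1>
#5 MUL src=r5,r2 held:RD_PORT  <A:1 Mu:2 Ld:0 B:0 rd:1 wr:1>
#6 MEM src=r0 held:FU  <A:1 Mu:2 Ld:0 B:0 rd:1 wr:1>
#7 MEM src=r0 held:FU  <A:1 Mu:2 Ld:0 B:0 rd:1 wr:1>

issued = [0, 1, 3]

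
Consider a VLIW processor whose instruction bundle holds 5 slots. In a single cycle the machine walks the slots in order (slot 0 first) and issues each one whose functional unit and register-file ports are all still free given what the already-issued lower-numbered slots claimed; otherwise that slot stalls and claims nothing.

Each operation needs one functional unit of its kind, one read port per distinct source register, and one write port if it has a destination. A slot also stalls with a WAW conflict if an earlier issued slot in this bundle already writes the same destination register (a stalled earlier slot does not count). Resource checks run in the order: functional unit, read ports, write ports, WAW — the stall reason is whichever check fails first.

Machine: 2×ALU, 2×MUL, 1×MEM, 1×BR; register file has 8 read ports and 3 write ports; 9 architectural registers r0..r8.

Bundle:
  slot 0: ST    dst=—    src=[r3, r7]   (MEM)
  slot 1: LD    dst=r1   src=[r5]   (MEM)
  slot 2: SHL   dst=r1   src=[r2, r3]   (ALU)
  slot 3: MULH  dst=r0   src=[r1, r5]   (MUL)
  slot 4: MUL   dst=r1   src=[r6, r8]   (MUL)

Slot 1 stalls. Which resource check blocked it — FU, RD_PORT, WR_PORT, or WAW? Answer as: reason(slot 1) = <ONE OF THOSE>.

slot 0 (MEM): ISSUE — free A2,Mu2,Ld0,B1 rp6 wp3
slot 1 (MEM): stall FU — free A2,Mu2,Ld0,B1 rp6 wp3
slot 2 (ALU): ISSUE — free A1,Mu2,Ld0,B1 rp4 wp2
slot 3 (MUL): ISSUE — free A1,Mu1,Ld0,B1 rp2 wp1
slot 4 (MUL): stall WAW — free A1,Mu1,Ld0,B1 rp2 wp1

reason(slot 1) = FU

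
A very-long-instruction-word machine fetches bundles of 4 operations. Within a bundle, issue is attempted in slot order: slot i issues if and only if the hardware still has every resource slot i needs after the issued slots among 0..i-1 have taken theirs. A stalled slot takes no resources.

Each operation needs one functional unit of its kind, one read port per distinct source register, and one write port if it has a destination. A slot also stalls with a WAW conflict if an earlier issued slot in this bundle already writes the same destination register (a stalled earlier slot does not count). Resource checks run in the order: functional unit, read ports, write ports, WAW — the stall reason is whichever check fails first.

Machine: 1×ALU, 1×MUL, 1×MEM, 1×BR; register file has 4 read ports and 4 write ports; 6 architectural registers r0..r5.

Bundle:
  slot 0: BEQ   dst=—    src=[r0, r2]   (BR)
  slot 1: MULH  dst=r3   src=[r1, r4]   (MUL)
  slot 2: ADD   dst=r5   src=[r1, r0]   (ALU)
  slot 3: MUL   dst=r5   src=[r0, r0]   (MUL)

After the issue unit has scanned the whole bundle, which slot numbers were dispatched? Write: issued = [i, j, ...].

issued = [0, 1]

[0] BR needs rd=2 wr=0: ok; after: ALU=1 MUL=1 MEM=1 BR=0, R=2, W=4
[1] MUL needs rd=2 wr=1: ok; after: ALU=1 MUL=0 MEM=1 BR=0, R=0, W=3
[2] ALU needs rd=2 wr=1: RD_PORT; after: ALU=1 MUL=0 MEM=1 BR=0, R=0, W=3
[3] MUL needs rd=1 wr=1: FU; after: ALU=1 MUL=0 MEM=1 BR=0, R=0, W=3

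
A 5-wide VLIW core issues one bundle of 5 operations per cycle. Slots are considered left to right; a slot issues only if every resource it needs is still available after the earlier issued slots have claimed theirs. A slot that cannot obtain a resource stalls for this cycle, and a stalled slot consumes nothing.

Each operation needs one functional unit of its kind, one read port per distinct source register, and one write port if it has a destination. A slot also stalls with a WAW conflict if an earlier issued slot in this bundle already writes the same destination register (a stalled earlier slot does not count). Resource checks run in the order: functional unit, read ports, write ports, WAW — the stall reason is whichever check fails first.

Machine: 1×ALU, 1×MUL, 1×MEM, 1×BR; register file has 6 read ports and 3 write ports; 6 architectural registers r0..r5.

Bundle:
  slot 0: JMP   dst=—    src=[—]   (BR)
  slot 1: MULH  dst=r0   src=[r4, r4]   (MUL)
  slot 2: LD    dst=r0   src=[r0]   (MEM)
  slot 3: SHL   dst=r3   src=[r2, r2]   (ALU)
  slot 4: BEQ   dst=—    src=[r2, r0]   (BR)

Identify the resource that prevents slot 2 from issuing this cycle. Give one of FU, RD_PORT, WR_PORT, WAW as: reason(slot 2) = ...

reason(slot 2) = WAW

[0] BR needs rd=0 wr=0: ok; after: ALU=1 MUL=1 MEM=1 BR=0, R=6, W=3
[1] MUL needs rd=1 wr=1: ok; after: ALU=1 MUL=0 MEM=1 BR=0, R=5, W=2
[2] MEM needs rd=1 wr=1: WAW; after: ALU=1 MUL=0 MEM=1 BR=0, R=5, W=2
[3] ALU needs rd=1 wr=1: ok; after: ALU=0 MUL=0 MEM=1 BR=0, R=4, W=1
[4] BR needs rd=2 wr=0: FU; after: ALU=0 MUL=0 MEM=1 BR=0, R=4, W=1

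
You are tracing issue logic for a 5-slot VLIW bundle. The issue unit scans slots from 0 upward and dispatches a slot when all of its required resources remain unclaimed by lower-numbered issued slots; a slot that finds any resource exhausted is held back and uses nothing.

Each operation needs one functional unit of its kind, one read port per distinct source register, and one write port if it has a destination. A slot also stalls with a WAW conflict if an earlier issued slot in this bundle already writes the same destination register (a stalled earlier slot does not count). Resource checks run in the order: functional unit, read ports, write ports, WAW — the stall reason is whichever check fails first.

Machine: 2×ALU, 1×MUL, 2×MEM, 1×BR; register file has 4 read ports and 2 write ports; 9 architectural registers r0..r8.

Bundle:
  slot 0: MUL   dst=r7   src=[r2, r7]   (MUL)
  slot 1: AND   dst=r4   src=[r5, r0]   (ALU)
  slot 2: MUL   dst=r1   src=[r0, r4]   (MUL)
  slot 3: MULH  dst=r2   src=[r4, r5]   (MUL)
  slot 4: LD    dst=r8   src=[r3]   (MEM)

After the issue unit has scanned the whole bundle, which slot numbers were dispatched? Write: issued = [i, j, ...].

issued = [0, 1]

[0] MUL needs rd=2 wr=1: ok; after: ALU=2 MUL=0 MEM=2 BR=1, R=2, W=1
[1] ALU needs rd=2 wr=1: ok; after: ALU=1 MUL=0 MEM=2 BR=1, R=0, W=0
[2] MUL needs rd=2 wr=1: FU; after: ALU=1 MUL=0 MEM=2 BR=1, R=0, W=0
[3] MUL needs rd=2 wr=1: FU; after: ALU=1 MUL=0 MEM=2 BR=1, R=0, W=0
[4] MEM needs rd=1 wr=1: RD_PORT; after: ALU=1 MUL=0 MEM=2 BR=1, R=0, W=0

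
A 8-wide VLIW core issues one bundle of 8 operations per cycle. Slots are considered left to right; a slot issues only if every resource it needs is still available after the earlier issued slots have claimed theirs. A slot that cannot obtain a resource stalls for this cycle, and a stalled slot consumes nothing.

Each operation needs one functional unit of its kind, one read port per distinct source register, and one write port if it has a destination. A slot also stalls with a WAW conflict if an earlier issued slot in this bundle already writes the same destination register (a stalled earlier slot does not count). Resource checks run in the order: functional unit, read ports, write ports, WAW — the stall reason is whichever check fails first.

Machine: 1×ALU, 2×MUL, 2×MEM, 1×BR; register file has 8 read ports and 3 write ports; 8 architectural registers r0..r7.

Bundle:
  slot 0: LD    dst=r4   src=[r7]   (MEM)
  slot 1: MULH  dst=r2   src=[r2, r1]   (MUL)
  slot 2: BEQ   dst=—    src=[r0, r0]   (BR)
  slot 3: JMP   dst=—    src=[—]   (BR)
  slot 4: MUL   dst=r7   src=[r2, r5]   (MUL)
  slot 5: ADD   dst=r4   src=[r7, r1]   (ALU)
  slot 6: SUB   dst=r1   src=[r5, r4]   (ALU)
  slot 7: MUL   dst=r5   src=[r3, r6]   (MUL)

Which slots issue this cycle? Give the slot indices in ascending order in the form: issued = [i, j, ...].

#0 MEM src=r7 dispatched  <A:1 Mu:2 Ld:1 B:1 rd:7 wr:2>
#1 MUL src=r2,r1 dispatched  <A:1 Mu:1 Ld:1 B:1 rd:5 wr:1>
#2 BR src=r0,r0 dispatched  <A:1 Mu:1 Ld:1 B:0 rd:4 wr:1>
#3 BR src=- held:FU  <A:1 Mu:1 Ld:1 B:0 rd:4 wr:1>
#4 MUL src=r2,r5 dispatched  <A:1 Mu:0 Ld:1 B:0 rd:2 wr:0>
#5 ALU src=r7,r1 held:WR_PORT  <A:1 Mu:0 Ld:1 B:0 rd:2 wr:0>
#6 ALU src=r5,r4 held:WR_PORT  <A:1 Mu:0 Ld:1 B:0 rd:2 wr:0>
#7 MUL src=r3,r6 held:FU  <A:1 Mu:0 Ld:1 B:0 rd:2 wr:0>

issued = [0, 1, 2, 4]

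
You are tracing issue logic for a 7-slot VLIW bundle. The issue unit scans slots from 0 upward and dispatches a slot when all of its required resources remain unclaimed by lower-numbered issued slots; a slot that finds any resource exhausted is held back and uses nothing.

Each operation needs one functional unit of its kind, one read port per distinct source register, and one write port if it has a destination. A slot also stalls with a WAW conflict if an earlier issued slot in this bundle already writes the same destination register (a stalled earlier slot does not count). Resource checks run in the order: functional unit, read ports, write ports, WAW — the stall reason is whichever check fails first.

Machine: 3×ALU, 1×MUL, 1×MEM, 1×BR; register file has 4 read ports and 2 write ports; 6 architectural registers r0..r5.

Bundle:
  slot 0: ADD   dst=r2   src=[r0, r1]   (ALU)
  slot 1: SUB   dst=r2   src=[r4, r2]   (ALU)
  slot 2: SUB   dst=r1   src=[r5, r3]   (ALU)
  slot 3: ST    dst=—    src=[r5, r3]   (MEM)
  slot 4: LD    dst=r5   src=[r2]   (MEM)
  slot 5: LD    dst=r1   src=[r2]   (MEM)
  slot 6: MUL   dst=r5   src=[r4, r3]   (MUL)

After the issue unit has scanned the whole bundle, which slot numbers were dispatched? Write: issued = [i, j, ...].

(0) want 1×ALU +2rd +1wr — yes → AL2|MU1|ME1|BR1|rd2|wr1
(1) want 1×ALU +2rd +1wr — WAW → AL2|MU1|ME1|BR1|rd2|wr1
(2) want 1×ALU +2rd +1wr — yes → AL1|MU1|ME1|BR1|rd0|wr0
(3) want 1×MEM +2rd +0wr — RD_PORT → AL1|MU1|ME1|BR1|rd0|wr0
(4) want 1×MEM +1rd +1wr — RD_PORT → AL1|MU1|ME1|BR1|rd0|wr0
(5) want 1×MEM +1rd +1wr — RD_PORT → AL1|MU1|ME1|BR1|rd0|wr0
(6) want 1×MUL +2rd +1wr — RD_PORT → AL1|MU1|ME1|BR1|rd0|wr0

issued = [0, 2]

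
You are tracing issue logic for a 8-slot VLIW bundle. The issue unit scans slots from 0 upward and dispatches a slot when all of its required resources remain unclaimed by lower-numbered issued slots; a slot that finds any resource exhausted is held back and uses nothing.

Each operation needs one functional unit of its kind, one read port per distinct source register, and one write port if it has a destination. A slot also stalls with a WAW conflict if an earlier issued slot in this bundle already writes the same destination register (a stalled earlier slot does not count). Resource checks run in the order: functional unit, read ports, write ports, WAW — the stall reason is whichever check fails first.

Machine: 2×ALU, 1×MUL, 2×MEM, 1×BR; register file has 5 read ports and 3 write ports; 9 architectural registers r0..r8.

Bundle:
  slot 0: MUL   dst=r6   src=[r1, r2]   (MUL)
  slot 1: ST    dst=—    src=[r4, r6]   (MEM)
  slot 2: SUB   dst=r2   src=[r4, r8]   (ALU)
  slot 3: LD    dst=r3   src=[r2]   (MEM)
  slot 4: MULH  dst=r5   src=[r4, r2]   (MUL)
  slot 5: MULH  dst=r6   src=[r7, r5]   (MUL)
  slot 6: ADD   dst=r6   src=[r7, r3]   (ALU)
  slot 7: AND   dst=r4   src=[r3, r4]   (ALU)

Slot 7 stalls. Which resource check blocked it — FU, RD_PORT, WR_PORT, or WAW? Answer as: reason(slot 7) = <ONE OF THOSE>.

[0] MUL needs rd=2 wr=1: ok; after: ALU=2 MUL=0 MEM=2 BR=1, R=3, W=2
[1] MEM needs rd=2 wr=0: ok; after: ALU=2 MUL=0 MEM=1 BR=1, R=1, W=2
[2] ALU needs rd=2 wr=1: RD_PORT; after: ALU=2 MUL=0 MEM=1 BR=1, R=1, W=2
[3] MEM needs rd=1 wr=1: ok; after: ALU=2 MUL=0 MEM=0 BR=1, R=0, W=1
[4] MUL needs rd=2 wr=1: FU; after: ALU=2 MUL=0 MEM=0 BR=1, R=0, W=1
[5] MUL needs rd=2 wr=1: FU; after: ALU=2 MUL=0 MEM=0 BR=1, R=0, W=1
[6] ALU needs rd=2 wr=1: RD_PORT; after: ALU=2 MUL=0 MEM=0 BR=1, R=0, W=1
[7] ALU needs rd=2 wr=1: RD_PORT; after: ALU=2 MUL=0 MEM=0 BR=1, R=0, W=1

reason(slot 7) = RD_PORT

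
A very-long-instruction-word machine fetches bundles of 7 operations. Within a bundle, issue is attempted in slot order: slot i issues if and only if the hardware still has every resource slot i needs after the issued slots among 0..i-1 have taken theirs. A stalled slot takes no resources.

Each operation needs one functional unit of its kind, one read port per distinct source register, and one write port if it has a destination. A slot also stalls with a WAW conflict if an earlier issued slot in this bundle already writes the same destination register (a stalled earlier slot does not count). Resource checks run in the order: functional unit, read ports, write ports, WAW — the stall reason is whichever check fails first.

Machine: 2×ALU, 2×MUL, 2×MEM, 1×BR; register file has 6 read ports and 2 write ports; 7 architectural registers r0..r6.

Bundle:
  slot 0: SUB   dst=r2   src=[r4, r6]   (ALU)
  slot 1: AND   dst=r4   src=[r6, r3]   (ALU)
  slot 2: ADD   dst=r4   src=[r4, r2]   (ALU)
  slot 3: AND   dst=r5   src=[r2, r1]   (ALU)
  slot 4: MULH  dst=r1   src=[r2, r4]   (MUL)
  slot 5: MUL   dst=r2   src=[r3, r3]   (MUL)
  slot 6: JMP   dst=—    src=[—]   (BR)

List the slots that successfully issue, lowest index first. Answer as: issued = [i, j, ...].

[0] ALU needs rd=2 wr=1: ok; after: ALU=1 MUL=2 MEM=2 BR=1, R=4, W=1
[1] ALU needs rd=2 wr=1: ok; after: ALU=0 MUL=2 MEM=2 BR=1, R=2, W=0
[2] ALU needs rd=2 wr=1: FU; after: ALU=0 MUL=2 MEM=2 BR=1, R=2, W=0
[3] ALU needs rd=2 wr=1: FU; after: ALU=0 MUL=2 MEM=2 BR=1, R=2, W=0
[4] MUL needs rd=2 wr=1: WR_PORT; after: ALU=0 MUL=2 MEM=2 BR=1, R=2, W=0
[5] MUL needs rd=1 wr=1: WR_PORT; after: ALU=0 MUL=2 MEM=2 BR=1, R=2, W=0
[6] BR needs rd=0 wr=0: ok; after: ALU=0 MUL=2 MEM=2 BR=0, R=2, W=0

issued = [0, 1, 6]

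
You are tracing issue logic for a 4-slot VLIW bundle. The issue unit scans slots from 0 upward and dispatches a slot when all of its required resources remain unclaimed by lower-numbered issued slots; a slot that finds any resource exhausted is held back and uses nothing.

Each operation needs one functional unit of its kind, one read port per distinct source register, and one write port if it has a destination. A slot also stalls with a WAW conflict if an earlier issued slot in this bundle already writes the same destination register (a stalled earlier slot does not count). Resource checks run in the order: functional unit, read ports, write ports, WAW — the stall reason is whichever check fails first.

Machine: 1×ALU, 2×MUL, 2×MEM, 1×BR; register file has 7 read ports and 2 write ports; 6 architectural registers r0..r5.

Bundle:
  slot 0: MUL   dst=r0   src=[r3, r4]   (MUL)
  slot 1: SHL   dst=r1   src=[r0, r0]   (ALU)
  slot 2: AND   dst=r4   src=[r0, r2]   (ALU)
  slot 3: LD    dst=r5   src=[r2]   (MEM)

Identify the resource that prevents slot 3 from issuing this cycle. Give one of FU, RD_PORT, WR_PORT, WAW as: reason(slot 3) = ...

reason(slot 3) = WR_PORT

slot 0 (MUL): ISSUE — free A1,Mu1,Ld2,B1 rp5 wp1
slot 1 (ALU): ISSUE — free A0,Mu1,Ld2,B1 rp4 wp0
slot 2 (ALU): stall FU — free A0,Mu1,Ld2,B1 rp4 wp0
slot 3 (MEM): stall WR_PORT — free A0,Mu1,Ld2,B1 rp4 wp0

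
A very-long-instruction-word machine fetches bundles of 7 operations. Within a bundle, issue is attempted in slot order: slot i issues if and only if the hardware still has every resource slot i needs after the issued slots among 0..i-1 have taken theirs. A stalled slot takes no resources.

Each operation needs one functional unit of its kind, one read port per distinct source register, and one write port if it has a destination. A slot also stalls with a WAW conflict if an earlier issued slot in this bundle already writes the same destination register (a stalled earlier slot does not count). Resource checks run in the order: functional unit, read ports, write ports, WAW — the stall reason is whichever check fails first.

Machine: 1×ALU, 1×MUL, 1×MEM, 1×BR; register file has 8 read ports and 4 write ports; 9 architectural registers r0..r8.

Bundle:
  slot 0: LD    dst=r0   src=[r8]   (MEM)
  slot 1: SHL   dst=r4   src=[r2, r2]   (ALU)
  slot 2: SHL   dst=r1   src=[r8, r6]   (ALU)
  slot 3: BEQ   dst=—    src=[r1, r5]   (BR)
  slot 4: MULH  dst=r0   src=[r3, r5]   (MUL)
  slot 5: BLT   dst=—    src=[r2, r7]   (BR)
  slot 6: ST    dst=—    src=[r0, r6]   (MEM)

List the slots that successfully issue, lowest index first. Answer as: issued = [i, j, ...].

issued = [0, 1, 3]

#0 MEM src=r8 dispatched  <A:1 Mu:1 Ld:0 B:1 rd:7 wr:3>
#1 ALU src=r2,r2 dispatched  <A:0 Mu:1 Ld:0 B:1 rd:6 wr:2>
#2 ALU src=r8,r6 held:FU  <A:0 Mu:1 Ld:0 B:1 rd:6 wr:2>
#3 BR src=r1,r5 dispatched  <A:0 Mu:1 Ld:0 B:0 rd:4 wr:2>
#4 MUL src=r3,r5 held:WAW  <A:0 Mu:1 Ld:0 B:0 rd:4 wr:2>
#5 BR src=r2,r7 held:FU  <A:0 Mu:1 Ld:0 B:0 rd:4 wr:2>
#6 MEM src=r0,r6 held:FU  <A:0 Mu:1 Ld:0 B:0 rd:4 wr:2>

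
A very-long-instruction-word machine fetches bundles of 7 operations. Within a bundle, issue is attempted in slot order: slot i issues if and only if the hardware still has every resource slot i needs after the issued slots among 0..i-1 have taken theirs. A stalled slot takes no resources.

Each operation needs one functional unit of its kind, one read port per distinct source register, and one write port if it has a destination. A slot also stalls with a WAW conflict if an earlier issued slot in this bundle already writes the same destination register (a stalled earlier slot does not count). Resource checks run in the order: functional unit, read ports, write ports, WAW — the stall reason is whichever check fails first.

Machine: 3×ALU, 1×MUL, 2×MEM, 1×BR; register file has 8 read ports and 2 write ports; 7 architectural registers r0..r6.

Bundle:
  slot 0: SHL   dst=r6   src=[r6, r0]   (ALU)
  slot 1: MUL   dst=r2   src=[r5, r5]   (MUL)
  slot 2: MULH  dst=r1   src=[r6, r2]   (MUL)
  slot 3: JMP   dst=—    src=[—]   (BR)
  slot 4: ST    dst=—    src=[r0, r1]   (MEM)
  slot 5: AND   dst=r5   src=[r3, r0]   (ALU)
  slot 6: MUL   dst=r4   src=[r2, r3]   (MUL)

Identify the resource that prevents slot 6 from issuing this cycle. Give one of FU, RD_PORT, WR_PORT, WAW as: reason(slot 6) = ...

#0 ALU src=r6,r0 dispatched  <A:2 Mu:1 Ld:2 B:1 rd:6 wr:1>
#1 MUL src=r5,r5 dispatched  <A:2 Mu:0 Ld:2 B:1 rd:5 wr:0>
#2 MUL src=r6,r2 held:FU  <A:2 Mu:0 Ld:2 B:1 rd:5 wr:0>
#3 BR src=- dispatched  <A:2 Mu:0 Ld:2 B:0 rd:5 wr:0>
#4 MEM src=r0,r1 dispatched  <A:2 Mu:0 Ld:1 B:0 rd:3 wr:0>
#5 ALU src=r3,r0 held:WR_PORT  <A:2 Mu:0 Ld:1 B:0 rd:3 wr:0>
#6 MUL src=r2,r3 held:FU  <A:2 Mu:0 Ld:1 B:0 rd:3 wr:0>

reason(slot 6) = FU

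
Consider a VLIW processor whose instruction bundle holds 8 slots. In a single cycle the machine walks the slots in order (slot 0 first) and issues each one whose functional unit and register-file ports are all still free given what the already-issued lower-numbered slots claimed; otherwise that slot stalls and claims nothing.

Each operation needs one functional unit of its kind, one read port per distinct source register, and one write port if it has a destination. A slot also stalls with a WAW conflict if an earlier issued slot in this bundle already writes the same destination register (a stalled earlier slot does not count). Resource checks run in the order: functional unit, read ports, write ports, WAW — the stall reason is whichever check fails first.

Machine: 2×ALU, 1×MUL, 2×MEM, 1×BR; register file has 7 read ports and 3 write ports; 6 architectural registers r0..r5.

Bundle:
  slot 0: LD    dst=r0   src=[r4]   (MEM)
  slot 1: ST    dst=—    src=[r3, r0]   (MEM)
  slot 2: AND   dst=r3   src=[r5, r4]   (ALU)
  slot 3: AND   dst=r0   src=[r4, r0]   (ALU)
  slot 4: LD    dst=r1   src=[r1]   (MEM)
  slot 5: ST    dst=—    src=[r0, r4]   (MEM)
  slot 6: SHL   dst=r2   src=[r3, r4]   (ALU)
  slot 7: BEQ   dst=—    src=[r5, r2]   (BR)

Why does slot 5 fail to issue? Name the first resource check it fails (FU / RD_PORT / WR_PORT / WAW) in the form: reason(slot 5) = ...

reason(slot 5) = FU

(0) want 1×MEM +1rd +1wr — yes → AL2|MU1|ME1|BR1|rd6|wr2
(1) want 1×MEM +2rd +0wr — yes → AL2|MU1|ME0|BR1|rd4|wr2
(2) want 1×ALU +2rd +1wr — yes → AL1|MU1|ME0|BR1|rd2|wr1
(3) want 1×ALU +2rd +1wr — WAW → AL1|MU1|ME0|BR1|rd2|wr1
(4) want 1×MEM +1rd +1wr — FU → AL1|MU1|ME0|BR1|rd2|wr1
(5) want 1×MEM +2rd +0wr — FU → AL1|MU1|ME0|BR1|rd2|wr1
(6) want 1×ALU +2rd +1wr — yes → AL0|MU1|ME0|BR1|rd0|wr0
(7) want 1×BR +2rd +0wr — RD_PORT → AL0|MU1|ME0|BR1|rd0|wr0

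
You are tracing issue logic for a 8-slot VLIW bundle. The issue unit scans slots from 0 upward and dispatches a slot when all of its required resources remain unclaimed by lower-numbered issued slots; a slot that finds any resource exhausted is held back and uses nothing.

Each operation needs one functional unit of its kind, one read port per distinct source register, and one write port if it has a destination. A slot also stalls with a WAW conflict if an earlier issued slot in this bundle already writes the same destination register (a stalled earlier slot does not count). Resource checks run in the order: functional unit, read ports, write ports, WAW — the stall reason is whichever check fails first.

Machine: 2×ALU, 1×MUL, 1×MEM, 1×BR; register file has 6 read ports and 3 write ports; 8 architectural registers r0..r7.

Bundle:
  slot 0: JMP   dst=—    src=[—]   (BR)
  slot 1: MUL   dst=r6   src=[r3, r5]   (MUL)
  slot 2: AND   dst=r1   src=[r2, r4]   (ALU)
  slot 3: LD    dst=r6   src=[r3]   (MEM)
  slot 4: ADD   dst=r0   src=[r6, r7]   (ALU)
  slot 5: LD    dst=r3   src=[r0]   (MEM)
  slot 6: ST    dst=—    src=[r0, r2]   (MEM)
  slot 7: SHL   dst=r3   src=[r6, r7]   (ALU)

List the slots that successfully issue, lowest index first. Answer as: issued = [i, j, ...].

(0) want 1×BR +0rd +0wr — yes → AL2|MU1|ME1|BR0|rd6|wr3
(1) want 1×MUL +2rd +1wr — yes → AL2|MU0|ME1|BR0|rd4|wr2
(2) want 1×ALU +2rd +1wr — yes → AL1|MU0|ME1|BR0|rd2|wr1
(3) want 1×MEM +1rd +1wr — WAW → AL1|MU0|ME1|BR0|rd2|wr1
(4) want 1×ALU +2rd +1wr — yes → AL0|MU0|ME1|BR0|rd0|wr0
(5) want 1×MEM +1rd +1wr — RD_PORT → AL0|MU0|ME1|BR0|rd0|wr0
(6) want 1×MEM +2rd +0wr — RD_PORT → AL0|MU0|ME1|BR0|rd0|wr0
(7) want 1×ALU +2rd +1wr — FU → AL0|MU0|ME1|BR0|rd0|wr0

issued = [0, 1, 2, 4]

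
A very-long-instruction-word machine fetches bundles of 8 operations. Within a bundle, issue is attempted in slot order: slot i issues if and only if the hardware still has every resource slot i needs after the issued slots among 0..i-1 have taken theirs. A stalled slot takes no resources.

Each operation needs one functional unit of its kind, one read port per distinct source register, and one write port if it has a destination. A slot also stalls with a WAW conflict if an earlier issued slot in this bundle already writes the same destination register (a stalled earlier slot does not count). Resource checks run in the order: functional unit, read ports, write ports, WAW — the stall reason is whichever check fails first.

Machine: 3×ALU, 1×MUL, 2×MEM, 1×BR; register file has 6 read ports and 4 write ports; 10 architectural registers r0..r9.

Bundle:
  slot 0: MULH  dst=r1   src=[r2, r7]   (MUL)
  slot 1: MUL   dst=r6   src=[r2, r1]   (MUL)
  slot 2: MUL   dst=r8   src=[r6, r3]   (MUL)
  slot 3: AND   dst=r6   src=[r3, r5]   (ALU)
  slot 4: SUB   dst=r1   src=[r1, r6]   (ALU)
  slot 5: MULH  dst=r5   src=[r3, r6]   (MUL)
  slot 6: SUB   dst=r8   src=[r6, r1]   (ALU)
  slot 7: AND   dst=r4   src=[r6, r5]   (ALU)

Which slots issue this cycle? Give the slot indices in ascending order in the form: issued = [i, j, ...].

#0 MUL src=r2,r7 dispatched  <A:3 Mu:0 Ld:2 B:1 rd:4 wr:3>
#1 MUL src=r2,r1 held:FU  <A:3 Mu:0 Ld:2 B:1 rd:4 wr:3>
#2 MUL src=r6,r3 held:FU  <A:3 Mu:0 Ld:2 B:1 rd:4 wr:3>
#3 ALU src=r3,r5 dispatched  <A:2 Mu:0 Ld:2 B:1 rd:2 wr:2>
#4 ALU src=r1,r6 held:WAW  <A:2 Mu:0 Ld:2 B:1 rd:2 wr:2>
#5 MUL src=r3,r6 held:FU  <A:2 Mu:0 Ld:2 B:1 rd:2 wr:2>
#6 ALU src=r6,r1 dispatched  <A:1 Mu:0 Ld:2 B:1 rd:0 wr:1>
#7 ALU src=r6,r5 held:RD_PORT  <A:1 Mu:0 Ld:2 B:1 rd:0 wr:1>

issued = [0, 3, 6]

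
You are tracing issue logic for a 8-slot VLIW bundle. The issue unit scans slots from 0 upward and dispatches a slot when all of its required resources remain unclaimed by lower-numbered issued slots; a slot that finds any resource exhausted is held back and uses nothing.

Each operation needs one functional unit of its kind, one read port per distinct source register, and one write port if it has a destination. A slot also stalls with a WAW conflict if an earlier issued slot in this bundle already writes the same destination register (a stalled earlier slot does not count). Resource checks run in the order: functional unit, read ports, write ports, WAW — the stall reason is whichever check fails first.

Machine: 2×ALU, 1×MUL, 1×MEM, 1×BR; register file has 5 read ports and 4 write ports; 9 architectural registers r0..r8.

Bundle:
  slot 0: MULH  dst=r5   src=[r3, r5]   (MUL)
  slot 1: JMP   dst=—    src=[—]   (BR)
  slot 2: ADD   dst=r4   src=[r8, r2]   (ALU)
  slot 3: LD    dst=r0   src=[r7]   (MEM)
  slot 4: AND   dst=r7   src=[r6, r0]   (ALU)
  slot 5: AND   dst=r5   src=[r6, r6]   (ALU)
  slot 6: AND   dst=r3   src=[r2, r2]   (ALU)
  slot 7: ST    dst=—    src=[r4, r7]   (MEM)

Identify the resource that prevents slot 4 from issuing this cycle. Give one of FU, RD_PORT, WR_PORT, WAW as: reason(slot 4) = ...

[0] MUL needs rd=2 wr=1: ok; after: ALU=2 MUL=0 MEM=1 BR=1, R=3, W=3
[1] BR needs rd=0 wr=0: ok; after: ALU=2 MUL=0 MEM=1 BR=0, R=3, W=3
[2] ALU needs rd=2 wr=1: ok; after: ALU=1 MUL=0 MEM=1 BR=0, R=1, W=2
[3] MEM needs rd=1 wr=1: ok; after: ALU=1 MUL=0 MEM=0 BR=0, R=0, W=1
[4] ALU needs rd=2 wr=1: RD_PORT; after: ALU=1 MUL=0 MEM=0 BR=0, R=0, W=1
[5] ALU needs rd=1 wr=1: RD_PORT; after: ALU=1 MUL=0 MEM=0 BR=0, R=0, W=1
[6] ALU needs rd=1 wr=1: RD_PORT; after: ALU=1 MUL=0 MEM=0 BR=0, R=0, W=1
[7] MEM needs rd=2 wr=0: FU; after: ALU=1 MUL=0 MEM=0 BR=0, R=0, W=1

reason(slot 4) = RD_PORT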